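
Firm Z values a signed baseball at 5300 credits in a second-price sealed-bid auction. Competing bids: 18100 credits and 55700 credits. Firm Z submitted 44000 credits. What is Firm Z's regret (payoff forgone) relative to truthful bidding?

Payoff forgone: 0 credits.

The highest competing bid is 55700 credits.
Bidding truthfully at 5300 credits: the top bid is 55700 credits (a rival), so Firm Z loses. Payoff = 0 credits.
Bidding 44000 credits: the top bid is 55700 credits (a rival), so Firm Z loses. Payoff = 0 credits.
Regret = truthful payoff − actual payoff = 0 credits − 0 credits = 0 credits.
The bid only affects whether you win, not the price — here both bids land on the same side of the top rival bid, so the deviation is payoff-neutral.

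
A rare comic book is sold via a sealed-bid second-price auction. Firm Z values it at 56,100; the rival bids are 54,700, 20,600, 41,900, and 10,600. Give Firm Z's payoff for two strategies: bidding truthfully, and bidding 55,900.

The highest competing bid is 54,700.
Bidding truthfully at 56,100: Firm Z has the top bid, wins, and pays the second-highest bid 54,700. Payoff = 56,100 − 54,700 = 1,400.
Bidding 55,900: Firm Z has the top bid, wins, and pays the second-highest bid 54,700. Payoff = 56,100 − 54,700 = 1,400.
The bid only affects whether you win, not the price — here both bids land on the same side of the top rival bid, so the deviation is payoff-neutral.

(a) 1,400  (b) 1,400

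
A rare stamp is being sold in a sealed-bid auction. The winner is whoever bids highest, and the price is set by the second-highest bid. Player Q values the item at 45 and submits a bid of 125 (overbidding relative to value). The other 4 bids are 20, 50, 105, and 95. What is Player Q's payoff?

Player Q's payoff: -60.

Highest competing bid: 105.
Player Q's bid 125 is the highest overall, so Player Q wins and pays the second-highest bid, 105.
Payoff = value − price = 45 − 105 = -60.
Overbidding won the item at a price above value — truthful bidding would have avoided this loss.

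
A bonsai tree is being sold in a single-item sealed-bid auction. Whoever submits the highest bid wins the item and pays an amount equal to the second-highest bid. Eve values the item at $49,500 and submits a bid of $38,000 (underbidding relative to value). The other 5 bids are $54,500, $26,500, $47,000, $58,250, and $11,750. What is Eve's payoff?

Highest competing bid: $58,250.
Eve's bid $38,000 is not the highest, so Eve loses, pays nothing, and earns zero payoff.

$0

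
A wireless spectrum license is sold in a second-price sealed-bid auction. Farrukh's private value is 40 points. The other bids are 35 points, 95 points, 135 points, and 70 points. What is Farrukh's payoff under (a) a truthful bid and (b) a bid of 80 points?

The highest competing bid is 135 points.
Bidding truthfully at 40 points: the top bid is 135 points (a rival), so Farrukh loses. Payoff = 0 points.
Bidding 80 points: the top bid is 135 points (a rival), so Farrukh loses. Payoff = 0 points.
The bid only affects whether you win, not the price — here both bids land on the same side of the top rival bid, so the deviation is payoff-neutral.

(a) 0 points  (b) 0 points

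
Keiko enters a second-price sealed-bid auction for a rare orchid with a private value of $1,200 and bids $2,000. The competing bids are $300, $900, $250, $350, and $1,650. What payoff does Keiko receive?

Keiko's payoff: -$450.

Highest competing bid: $1,650.
Keiko's bid $2,000 is the highest overall, so Keiko wins and pays the second-highest bid, $1,650.
Payoff = value − price = $1,200 − $1,650 = -$450.
Overbidding won the item at a price above value — truthful bidding would have avoided this loss.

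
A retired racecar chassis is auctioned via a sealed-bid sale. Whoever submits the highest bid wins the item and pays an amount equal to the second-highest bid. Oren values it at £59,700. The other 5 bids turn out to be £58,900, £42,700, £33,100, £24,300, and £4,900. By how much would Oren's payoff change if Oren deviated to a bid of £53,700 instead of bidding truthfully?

-£800

The highest competing bid is £58,900.
Bidding truthfully at £59,700: Oren has the top bid, wins, and pays the second-highest bid £58,900. Payoff = £59,700 − £58,900 = £800.
Bidding £53,700: the top bid is £58,900 (a rival), so Oren loses. Payoff = £0.
Change = £0 − £800 = -£800.
Deviating from a truthful bid can only lose payoff in a second-price auction — never gain.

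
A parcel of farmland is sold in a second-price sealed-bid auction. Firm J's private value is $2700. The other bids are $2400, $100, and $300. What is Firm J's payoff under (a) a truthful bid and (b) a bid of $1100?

Truthful: $300; alternative: $0.

The highest competing bid is $2400.
Bidding truthfully at $2700: Firm J has the top bid, wins, and pays the second-highest bid $2400. Payoff = $2700 − $2400 = $300.
Bidding $1100: the top bid is $2400 (a rival), so Firm J loses. Payoff = $0.
Deviating from a truthful bid can only lose payoff in a second-price auction — never gain.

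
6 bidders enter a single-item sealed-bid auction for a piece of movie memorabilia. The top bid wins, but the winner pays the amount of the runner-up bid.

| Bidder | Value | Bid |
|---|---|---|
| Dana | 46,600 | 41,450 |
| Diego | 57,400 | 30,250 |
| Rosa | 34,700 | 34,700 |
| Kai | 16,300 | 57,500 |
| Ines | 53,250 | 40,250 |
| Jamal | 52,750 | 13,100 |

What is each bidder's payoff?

Ranking the bids: Kai 57,500, then Dana 41,450, then Ines 40,250, then Rosa 34,700, then Diego 30,250, then Jamal 13,100.
Kai has the top bid and wins; the price is the second-highest bid, 41,450.
Kai's payoff = 16,300 − 41,450 = -25,150. All other bidders lose, so their payoff is 0.

Dana 0, Diego 0, Rosa 0, Kai -25,150, Ines 0, Jamal 0.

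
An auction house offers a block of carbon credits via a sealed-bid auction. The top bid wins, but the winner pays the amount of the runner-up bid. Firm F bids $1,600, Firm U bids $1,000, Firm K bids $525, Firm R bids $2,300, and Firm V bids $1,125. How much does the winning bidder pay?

Sorted high to low: Firm R $2,300 > Firm F $1,600 > Firm V $1,125 > Firm U $1,000 > Firm K $525.
Firm R has the highest bid, so Firm R wins.
The second-highest bid is $1,600, so that is what Firm R pays.

Price paid: $1,600.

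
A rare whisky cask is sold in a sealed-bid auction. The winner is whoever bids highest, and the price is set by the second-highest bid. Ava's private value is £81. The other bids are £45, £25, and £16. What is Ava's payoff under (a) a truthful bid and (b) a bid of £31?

The highest competing bid is £45.
Bidding truthfully at £81: Ava has the top bid, wins, and pays the second-highest bid £45. Payoff = £81 − £45 = £36.
Bidding £31: the top bid is £45 (a rival), so Ava loses. Payoff = £0.

Truthful: £36; alternative: £0.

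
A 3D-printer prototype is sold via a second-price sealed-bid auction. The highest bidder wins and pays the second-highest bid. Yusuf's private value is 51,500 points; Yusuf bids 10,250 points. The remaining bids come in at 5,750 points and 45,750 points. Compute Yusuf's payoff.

Highest competing bid: 45,750 points.
Yusuf's bid 10,250 points is not the highest, so Yusuf loses, pays nothing, and earns zero payoff.

Yusuf's payoff: 0 points.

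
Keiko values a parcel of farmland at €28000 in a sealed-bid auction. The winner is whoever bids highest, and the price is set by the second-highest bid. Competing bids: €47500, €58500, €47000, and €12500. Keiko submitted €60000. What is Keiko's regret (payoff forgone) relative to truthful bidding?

Regret: €30500.

The highest competing bid is €58500.
Bidding truthfully at €28000: the top bid is €58500 (a rival), so Keiko loses. Payoff = €0.
Bidding €60000: Keiko has the top bid, wins, and pays the second-highest bid €58500. Payoff = €28000 − €58500 = -€30500.
Regret = truthful payoff − actual payoff = €0 − -€30500 = €30500.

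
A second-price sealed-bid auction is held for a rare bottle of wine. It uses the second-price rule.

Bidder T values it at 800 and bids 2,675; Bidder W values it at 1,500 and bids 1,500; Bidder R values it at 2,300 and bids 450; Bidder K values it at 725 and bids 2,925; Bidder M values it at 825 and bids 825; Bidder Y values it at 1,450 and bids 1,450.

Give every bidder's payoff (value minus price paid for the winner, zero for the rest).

Bidder T 0, Bidder W 0, Bidder R 0, Bidder K -1,950, Bidder M 0, Bidder Y 0.

Sorted high to low: Bidder K 2,925; Bidder T 2,675; Bidder W 1,500; Bidder Y 1,450; Bidder M 825; Bidder R 450.
Bidder K has the top bid and wins; the price is the second-highest bid, 2,675.
Bidder K's payoff = 725 − 2,675 = -1,950. All other bidders lose, so their payoff is 0.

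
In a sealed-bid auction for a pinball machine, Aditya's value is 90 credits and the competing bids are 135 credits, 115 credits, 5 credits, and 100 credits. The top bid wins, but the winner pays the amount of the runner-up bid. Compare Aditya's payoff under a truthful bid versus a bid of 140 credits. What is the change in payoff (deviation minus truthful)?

Payoff change: -45 credits.

The highest competing bid is 135 credits.
Bidding truthfully at 90 credits: the top bid is 135 credits (a rival), so Aditya loses. Payoff = 0 credits.
Bidding 140 credits: Aditya has the top bid, wins, and pays the second-highest bid 135 credits. Payoff = 90 credits − 135 credits = -45 credits.
Change = -45 credits − 0 credits = -45 credits.
This is the dominant-strategy logic: truthful bidding weakly beats any alternative.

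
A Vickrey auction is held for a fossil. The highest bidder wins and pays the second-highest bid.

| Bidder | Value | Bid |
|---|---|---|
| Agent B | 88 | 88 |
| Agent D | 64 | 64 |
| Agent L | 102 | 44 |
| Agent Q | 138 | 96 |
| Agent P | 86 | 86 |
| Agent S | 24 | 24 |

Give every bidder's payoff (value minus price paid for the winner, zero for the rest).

Ranking the bids: Agent Q 96 > Agent B 88 > Agent P 86 > Agent D 64 > Agent L 44 > Agent S 24.
Agent Q has the top bid and wins; the price is the second-highest bid, 88.
Agent Q's payoff = 138 − 88 = 50. All other bidders lose, so their payoff is 0.

Payoffs: Agent B 0, Agent D 0, Agent L 0, Agent Q 50, Agent P 0, Agent S 0.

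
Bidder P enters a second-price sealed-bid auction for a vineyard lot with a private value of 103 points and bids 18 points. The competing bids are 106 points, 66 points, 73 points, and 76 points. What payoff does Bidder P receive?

Highest competing bid: 106 points.
Bidder P's bid 18 points is not the highest, so Bidder P loses, pays nothing, and earns zero payoff.

Bidder P's payoff: 0 points.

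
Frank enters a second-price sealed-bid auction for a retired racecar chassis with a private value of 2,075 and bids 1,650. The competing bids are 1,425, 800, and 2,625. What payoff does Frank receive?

Highest competing bid: 2,625.
Frank's bid 1,650 is not the highest, so Frank loses, pays nothing, and earns zero payoff.

0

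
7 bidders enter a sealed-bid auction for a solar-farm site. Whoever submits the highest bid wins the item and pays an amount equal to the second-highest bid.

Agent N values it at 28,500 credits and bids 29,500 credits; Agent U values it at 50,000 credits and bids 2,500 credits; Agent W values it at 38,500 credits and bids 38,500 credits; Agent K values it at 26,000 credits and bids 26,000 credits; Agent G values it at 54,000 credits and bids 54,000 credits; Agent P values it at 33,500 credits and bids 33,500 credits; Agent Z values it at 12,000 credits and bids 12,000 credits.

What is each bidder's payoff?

Agent N 0 credits, Agent U 0 credits, Agent W 0 credits, Agent K 0 credits, Agent G 15,500 credits, Agent P 0 credits, Agent Z 0 credits.

Bids in descending order: Agent G 54,000 credits, then Agent W 38,500 credits, then Agent P 33,500 credits, then Agent N 29,500 credits, then Agent K 26,000 credits, then Agent Z 12,000 credits, then Agent U 2,500 credits.
Agent G has the top bid and wins; the price is the second-highest bid, 38,500 credits.
Agent G's payoff = 54,000 credits − 38,500 credits = 15,500 credits. All other bidders lose, so their payoff is 0.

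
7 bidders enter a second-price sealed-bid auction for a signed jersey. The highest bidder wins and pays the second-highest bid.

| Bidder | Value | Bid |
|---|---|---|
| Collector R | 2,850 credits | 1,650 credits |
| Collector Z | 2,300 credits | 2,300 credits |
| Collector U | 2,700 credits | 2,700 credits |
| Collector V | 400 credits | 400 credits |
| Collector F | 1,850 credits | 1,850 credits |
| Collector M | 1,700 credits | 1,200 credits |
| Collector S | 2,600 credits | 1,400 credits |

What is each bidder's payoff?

Collector R 0 credits, Collector Z 0 credits, Collector U 400 credits, Collector V 0 credits, Collector F 0 credits, Collector M 0 credits, Collector S 0 credits.

Ordered from highest: Collector U 2,700 credits, then Collector Z 2,300 credits, then Collector F 1,850 credits, then Collector R 1,650 credits, then Collector S 1,400 credits, then Collector M 1,200 credits, then Collector V 400 credits.
Collector U has the top bid and wins; the price is the second-highest bid, 2,300 credits.
Collector U's payoff = 2,700 credits − 2,300 credits = 400 credits. All other bidders lose, so their payoff is 0.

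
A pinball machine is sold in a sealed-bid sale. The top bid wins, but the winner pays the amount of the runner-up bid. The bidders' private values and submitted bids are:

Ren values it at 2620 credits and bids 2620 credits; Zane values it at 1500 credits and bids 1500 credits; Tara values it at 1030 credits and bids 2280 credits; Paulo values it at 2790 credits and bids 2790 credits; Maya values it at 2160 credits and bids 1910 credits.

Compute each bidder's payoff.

Ordered from highest: Paulo 2790 credits > Ren 2620 credits > Tara 2280 credits > Maya 1910 credits > Zane 1500 credits.
Paulo has the top bid and wins; the price is the second-highest bid, 2620 credits.
Paulo's payoff = 2790 credits − 2620 credits = 170 credits. All other bidders lose, so their payoff is 0.

Payoffs: Ren 0 credits, Zane 0 credits, Tara 0 credits, Paulo 170 credits, Maya 0 credits.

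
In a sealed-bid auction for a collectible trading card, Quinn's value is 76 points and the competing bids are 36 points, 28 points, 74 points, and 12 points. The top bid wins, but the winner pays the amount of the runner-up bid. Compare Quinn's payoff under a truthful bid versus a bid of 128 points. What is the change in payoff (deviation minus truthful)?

The highest competing bid is 74 points.
Bidding truthfully at 76 points: Quinn has the top bid, wins, and pays the second-highest bid 74 points. Payoff = 76 points − 74 points = 2 points.
Bidding 128 points: Quinn has the top bid, wins, and pays the second-highest bid 74 points. Payoff = 76 points − 74 points = 2 points.
Change = 2 points − 2 points = 0 points.
The bid only affects whether you win, not the price — here both bids land on the same side of the top rival bid, so the deviation is payoff-neutral.

Change in payoff: 0 points.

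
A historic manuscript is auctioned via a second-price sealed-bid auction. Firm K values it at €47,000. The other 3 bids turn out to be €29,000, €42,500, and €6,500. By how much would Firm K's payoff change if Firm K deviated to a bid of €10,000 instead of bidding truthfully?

The highest competing bid is €42,500.
Bidding truthfully at €47,000: Firm K has the top bid, wins, and pays the second-highest bid €42,500. Payoff = €47,000 − €42,500 = €4,500.
Bidding €10,000: the top bid is €42,500 (a rival), so Firm K loses. Payoff = €0.
Change = €0 − €4,500 = -€4,500.
Deviating from a truthful bid can only lose payoff in a second-price auction — never gain.

-€4,500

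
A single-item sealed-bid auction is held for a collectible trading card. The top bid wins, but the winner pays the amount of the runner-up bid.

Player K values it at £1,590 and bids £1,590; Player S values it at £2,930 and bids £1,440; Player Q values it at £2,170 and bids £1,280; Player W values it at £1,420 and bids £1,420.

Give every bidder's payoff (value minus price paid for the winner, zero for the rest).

Bids in descending order: Player K £1,590 > Player S £1,440 > Player W £1,420 > Player Q £1,280.
Player K has the top bid and wins; the price is the second-highest bid, £1,440.
Player K's payoff = £1,590 − £1,440 = £150. All other bidders lose, so their payoff is 0.

Player K £150, Player S £0, Player Q £0, Player W £0.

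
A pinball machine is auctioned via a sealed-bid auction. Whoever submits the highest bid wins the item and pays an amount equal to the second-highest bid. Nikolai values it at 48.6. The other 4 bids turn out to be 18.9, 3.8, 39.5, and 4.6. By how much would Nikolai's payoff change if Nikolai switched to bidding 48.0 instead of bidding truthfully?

0.0

The highest competing bid is 39.5.
Bidding truthfully at 48.6: Nikolai has the top bid, wins, and pays the second-highest bid 39.5. Payoff = 48.6 − 39.5 = 9.1.
Bidding 48.0: Nikolai has the top bid, wins, and pays the second-highest bid 39.5. Payoff = 48.6 − 39.5 = 9.1.
Change = 9.1 − 9.1 = 0.0.
The bid only affects whether you win, not the price — here both bids land on the same side of the top rival bid, so the deviation is payoff-neutral.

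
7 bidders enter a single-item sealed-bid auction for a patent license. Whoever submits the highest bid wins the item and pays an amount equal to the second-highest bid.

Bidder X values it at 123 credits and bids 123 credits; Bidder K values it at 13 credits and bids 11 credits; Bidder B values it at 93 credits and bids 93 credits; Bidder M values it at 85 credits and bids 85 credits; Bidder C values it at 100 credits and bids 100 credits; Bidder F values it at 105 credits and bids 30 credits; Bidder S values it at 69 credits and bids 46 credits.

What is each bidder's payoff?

Payoffs: Bidder X 23 credits, Bidder K 0 credits, Bidder B 0 credits, Bidder M 0 credits, Bidder C 0 credits, Bidder F 0 credits, Bidder S 0 credits.

Ranking the bids: Bidder X 123 credits; Bidder C 100 credits; Bidder B 93 credits; Bidder M 85 credits; Bidder S 46 credits; Bidder F 30 credits; Bidder K 11 credits.
Bidder X has the top bid and wins; the price is the second-highest bid, 100 credits.
Bidder X's payoff = 123 credits − 100 credits = 23 credits. All other bidders lose, so their payoff is 0.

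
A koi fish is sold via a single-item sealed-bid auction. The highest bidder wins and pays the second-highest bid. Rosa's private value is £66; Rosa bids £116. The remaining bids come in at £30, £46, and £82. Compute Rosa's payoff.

-£16

Highest competing bid: £82.
Rosa's bid £116 is the highest overall, so Rosa wins and pays the second-highest bid, £82.
Payoff = value − price = £66 − £82 = -£16.
Overbidding won the item at a price above value — truthful bidding would have avoided this loss.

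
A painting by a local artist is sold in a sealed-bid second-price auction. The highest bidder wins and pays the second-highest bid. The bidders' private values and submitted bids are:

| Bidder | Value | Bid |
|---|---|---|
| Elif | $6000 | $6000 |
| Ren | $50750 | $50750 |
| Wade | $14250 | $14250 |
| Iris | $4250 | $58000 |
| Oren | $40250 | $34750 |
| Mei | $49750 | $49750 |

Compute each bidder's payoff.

Payoffs: Elif $0, Ren $0, Wade $0, Iris -$46500, Oren $0, Mei $0.

Sorted high to low: Iris $58000; Ren $50750; Mei $49750; Oren $34750; Wade $14250; Elif $6000.
Iris has the top bid and wins; the price is the second-highest bid, $50750.
Iris's payoff = $4250 − $50750 = -$46500. All other bidders lose, so their payoff is 0.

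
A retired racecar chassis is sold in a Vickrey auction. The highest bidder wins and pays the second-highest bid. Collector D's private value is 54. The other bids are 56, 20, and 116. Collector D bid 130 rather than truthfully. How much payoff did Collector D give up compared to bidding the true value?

Payoff forgone: 62.

The highest competing bid is 116.
Bidding truthfully at 54: the top bid is 116 (a rival), so Collector D loses. Payoff = 0.
Bidding 130: Collector D has the top bid, wins, and pays the second-highest bid 116. Payoff = 54 − 116 = -62.
Regret = truthful payoff − actual payoff = 0 − -62 = 62.
Deviating from a truthful bid can only lose payoff in a second-price auction — never gain.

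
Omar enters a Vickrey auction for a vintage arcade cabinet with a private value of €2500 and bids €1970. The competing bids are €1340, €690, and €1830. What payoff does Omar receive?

Omar's payoff: €670.

Highest competing bid: €1830.
Omar's bid €1970 is the highest overall, so Omar wins and pays the second-highest bid, €1830.
Payoff = value − price = €2500 − €1830 = €670.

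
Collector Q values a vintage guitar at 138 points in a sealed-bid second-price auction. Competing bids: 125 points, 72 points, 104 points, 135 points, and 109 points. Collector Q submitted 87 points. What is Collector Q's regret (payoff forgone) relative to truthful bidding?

The highest competing bid is 135 points.
Bidding truthfully at 138 points: Collector Q has the top bid, wins, and pays the second-highest bid 135 points. Payoff = 138 points − 135 points = 3 points.
Bidding 87 points: the top bid is 135 points (a rival), so Collector Q loses. Payoff = 0 points.
Regret = truthful payoff − actual payoff = 3 points − 0 points = 3 points.

Payoff forgone: 3 points.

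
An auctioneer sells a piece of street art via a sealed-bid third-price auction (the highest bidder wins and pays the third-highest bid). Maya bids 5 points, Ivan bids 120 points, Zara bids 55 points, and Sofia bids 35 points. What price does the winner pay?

Price paid: 35 points.

Ordered from highest: Ivan 120 points > Zara 55 points > Sofia 35 points > Maya 5 points.
Ivan is the highest bidder, so Ivan wins.
Under the third-price rule, the price is the third-highest bid: 35 points.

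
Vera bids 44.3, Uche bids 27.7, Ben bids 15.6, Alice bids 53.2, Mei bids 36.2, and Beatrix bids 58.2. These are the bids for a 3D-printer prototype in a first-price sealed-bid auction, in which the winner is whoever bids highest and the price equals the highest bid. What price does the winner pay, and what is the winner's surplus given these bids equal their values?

Price 58.2; surplus 0.0.

Ordered from highest: Beatrix 58.2 > Alice 53.2 > Vera 44.3 > Mei 36.2 > Uche 27.7 > Ben 15.6.
Beatrix is the highest bidder, so Beatrix wins.
Under the first-price rule, the price is the highest bid: 58.2.
Surplus = 58.2 − 58.2 = 0.0.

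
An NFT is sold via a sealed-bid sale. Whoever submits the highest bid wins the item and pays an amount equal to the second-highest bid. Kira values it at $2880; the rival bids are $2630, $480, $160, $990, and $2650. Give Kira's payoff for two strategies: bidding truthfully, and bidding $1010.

The highest competing bid is $2650.
Bidding truthfully at $2880: Kira has the top bid, wins, and pays the second-highest bid $2650. Payoff = $2880 − $2650 = $230.
Bidding $1010: the top bid is $2650 (a rival), so Kira loses. Payoff = $0.

Truthful: $230; alternative: $0.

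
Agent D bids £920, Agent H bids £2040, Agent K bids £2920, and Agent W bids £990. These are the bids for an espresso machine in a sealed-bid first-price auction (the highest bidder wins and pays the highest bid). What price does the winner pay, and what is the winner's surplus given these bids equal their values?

Bids in descending order: Agent K £2920; Agent H £2040; Agent W £990; Agent D £920.
Agent K is the highest bidder, so Agent K wins.
Under the first-price rule, the price is the highest bid: £2920.
Surplus = £2920 − £2920 = £0.

Price £2920; surplus £0.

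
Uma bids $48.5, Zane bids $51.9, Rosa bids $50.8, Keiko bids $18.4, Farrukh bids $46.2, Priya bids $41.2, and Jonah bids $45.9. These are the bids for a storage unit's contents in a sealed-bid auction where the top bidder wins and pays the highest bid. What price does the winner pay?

Ordered from highest: Zane $51.9; Rosa $50.8; Uma $48.5; Farrukh $46.2; Jonah $45.9; Priya $41.2; Keiko $18.4.
Zane is the highest bidder, so Zane wins.
Under the first-price rule, the price is the highest bid: $51.9.

The winner pays $51.9.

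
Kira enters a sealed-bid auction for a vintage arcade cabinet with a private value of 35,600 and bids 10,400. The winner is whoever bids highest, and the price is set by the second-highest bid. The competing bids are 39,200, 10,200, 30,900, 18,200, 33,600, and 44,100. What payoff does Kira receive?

Highest competing bid: 44,100.
Kira's bid 10,400 is not the highest, so Kira loses, pays nothing, and earns zero payoff.

0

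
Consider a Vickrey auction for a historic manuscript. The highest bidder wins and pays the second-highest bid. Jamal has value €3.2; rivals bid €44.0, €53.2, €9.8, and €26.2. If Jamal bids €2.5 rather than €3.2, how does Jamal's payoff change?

Change in payoff: €0.0.

The highest competing bid is €53.2.
Bidding truthfully at €3.2: the top bid is €53.2 (a rival), so Jamal loses. Payoff = €0.0.
Bidding €2.5: the top bid is €53.2 (a rival), so Jamal loses. Payoff = €0.0.
Change = €0.0 − €0.0 = €0.0.
The bid only affects whether you win, not the price — here both bids land on the same side of the top rival bid, so the deviation is payoff-neutral.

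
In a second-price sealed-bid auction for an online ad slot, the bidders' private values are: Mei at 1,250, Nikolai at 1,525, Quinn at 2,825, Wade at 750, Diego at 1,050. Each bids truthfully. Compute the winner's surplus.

Ordered from highest: Quinn 2,825; Nikolai 1,525; Mei 1,250; Diego 1,050; Wade 750.
Quinn wins with the top bid and pays the second-highest, 1,525.
Surplus = 2,825 − 1,525 = 1,300.

Winner's surplus: 1,300.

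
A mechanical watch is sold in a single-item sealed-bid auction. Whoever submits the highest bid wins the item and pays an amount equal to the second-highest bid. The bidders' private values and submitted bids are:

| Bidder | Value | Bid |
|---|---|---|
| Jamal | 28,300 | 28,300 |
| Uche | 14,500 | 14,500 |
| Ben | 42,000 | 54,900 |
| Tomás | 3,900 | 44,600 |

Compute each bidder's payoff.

Payoffs: Jamal 0, Uche 0, Ben -2,600, Tomás 0.

Bids in descending order: Ben 54,900 > Tomás 44,600 > Jamal 28,300 > Uche 14,500.
Ben has the top bid and wins; the price is the second-highest bid, 44,600.
Ben's payoff = 42,000 − 44,600 = -2,600. All other bidders lose, so their payoff is 0.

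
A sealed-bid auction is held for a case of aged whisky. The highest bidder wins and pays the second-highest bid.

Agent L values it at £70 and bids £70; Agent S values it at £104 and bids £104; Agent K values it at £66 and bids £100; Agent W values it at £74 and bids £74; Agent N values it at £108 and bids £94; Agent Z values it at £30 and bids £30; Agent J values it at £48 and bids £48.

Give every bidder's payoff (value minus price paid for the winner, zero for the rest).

Payoffs: Agent L £0, Agent S £4, Agent K £0, Agent W £0, Agent N £0, Agent Z £0, Agent J £0.

Ranking the bids: Agent S £104, then Agent K £100, then Agent N £94, then Agent W £74, then Agent L £70, then Agent J £48, then Agent Z £30.
Agent S has the top bid and wins; the price is the second-highest bid, £100.
Agent S's payoff = £104 − £100 = £4. All other bidders lose, so their payoff is 0.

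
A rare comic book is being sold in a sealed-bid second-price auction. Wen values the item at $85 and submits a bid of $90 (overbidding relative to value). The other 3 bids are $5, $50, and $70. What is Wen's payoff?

Highest competing bid: $70.
Wen's bid $90 is the highest overall, so Wen wins and pays the second-highest bid, $70.
Payoff = value − price = $85 − $70 = $15.

Wen's payoff: $15.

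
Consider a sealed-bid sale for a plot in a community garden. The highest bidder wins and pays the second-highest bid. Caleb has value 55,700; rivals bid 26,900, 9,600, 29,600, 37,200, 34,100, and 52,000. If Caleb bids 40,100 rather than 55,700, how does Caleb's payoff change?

-3,700

The highest competing bid is 52,000.
Bidding truthfully at 55,700: Caleb has the top bid, wins, and pays the second-highest bid 52,000. Payoff = 55,700 − 52,000 = 3,700.
Bidding 40,100: the top bid is 52,000 (a rival), so Caleb loses. Payoff = 0.
Change = 0 − 3,700 = -3,700.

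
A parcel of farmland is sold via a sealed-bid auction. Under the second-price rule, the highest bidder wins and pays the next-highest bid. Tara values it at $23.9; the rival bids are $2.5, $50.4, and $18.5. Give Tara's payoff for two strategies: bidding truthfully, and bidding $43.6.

Truthful: $0.0; alternative: $0.0.

The highest competing bid is $50.4.
Bidding truthfully at $23.9: the top bid is $50.4 (a rival), so Tara loses. Payoff = $0.0.
Bidding $43.6: the top bid is $50.4 (a rival), so Tara loses. Payoff = $0.0.
The bid only affects whether you win, not the price — here both bids land on the same side of the top rival bid, so the deviation is payoff-neutral.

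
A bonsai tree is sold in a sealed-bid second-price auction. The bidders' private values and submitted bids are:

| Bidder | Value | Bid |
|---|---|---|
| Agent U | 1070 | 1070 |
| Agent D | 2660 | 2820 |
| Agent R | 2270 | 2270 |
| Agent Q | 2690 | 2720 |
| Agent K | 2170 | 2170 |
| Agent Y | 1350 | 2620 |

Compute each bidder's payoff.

Sorted high to low: Agent D 2820 > Agent Q 2720 > Agent Y 2620 > Agent R 2270 > Agent K 2170 > Agent U 1070.
Agent D has the top bid and wins; the price is the second-highest bid, 2720.
Agent D's payoff = 2660 − 2720 = -60. All other bidders lose, so their payoff is 0.

Payoffs: Agent U 0, Agent D -60, Agent R 0, Agent Q 0, Agent K 0, Agent Y 0.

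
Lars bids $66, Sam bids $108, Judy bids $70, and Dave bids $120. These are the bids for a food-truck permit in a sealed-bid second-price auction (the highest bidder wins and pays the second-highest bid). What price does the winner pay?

The winner pays $108.

Ranking the bids: Dave $120, then Sam $108, then Judy $70, then Lars $66.
Dave is the highest bidder, so Dave wins.
Under the second-price rule, the price is the second-highest bid: $108.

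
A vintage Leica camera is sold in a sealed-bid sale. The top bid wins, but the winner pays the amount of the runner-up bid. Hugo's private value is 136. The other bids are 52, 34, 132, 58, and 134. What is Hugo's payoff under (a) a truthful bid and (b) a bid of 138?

The highest competing bid is 134.
Bidding truthfully at 136: Hugo has the top bid, wins, and pays the second-highest bid 134. Payoff = 136 − 134 = 2.
Bidding 138: Hugo has the top bid, wins, and pays the second-highest bid 134. Payoff = 136 − 134 = 2.

Truthful: 2; alternative: 2.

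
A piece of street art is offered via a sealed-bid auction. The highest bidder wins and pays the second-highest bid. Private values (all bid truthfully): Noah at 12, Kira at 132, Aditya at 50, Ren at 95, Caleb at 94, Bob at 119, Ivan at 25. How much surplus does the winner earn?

Winner's surplus: 13.

Sorted high to low: Kira 132, then Bob 119, then Ren 95, then Caleb 94, then Aditya 50, then Ivan 25, then Noah 12.
Kira wins with the top bid and pays the second-highest, 119.
Surplus = 132 − 119 = 13.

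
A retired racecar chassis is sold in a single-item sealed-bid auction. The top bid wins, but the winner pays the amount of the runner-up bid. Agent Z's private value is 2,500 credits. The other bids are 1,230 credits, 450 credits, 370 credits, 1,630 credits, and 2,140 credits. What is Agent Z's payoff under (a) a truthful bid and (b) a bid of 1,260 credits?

The highest competing bid is 2,140 credits.
Bidding truthfully at 2,500 credits: Agent Z has the top bid, wins, and pays the second-highest bid 2,140 credits. Payoff = 2,500 credits − 2,140 credits = 360 credits.
Bidding 1,260 credits: the top bid is 2,140 credits (a rival), so Agent Z loses. Payoff = 0 credits.

(a) 360 credits  (b) 0 credits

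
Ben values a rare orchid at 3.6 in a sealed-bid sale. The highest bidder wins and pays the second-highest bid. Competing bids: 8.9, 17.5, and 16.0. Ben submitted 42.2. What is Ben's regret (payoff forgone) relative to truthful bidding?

The highest competing bid is 17.5.
Bidding truthfully at 3.6: the top bid is 17.5 (a rival), so Ben loses. Payoff = 0.0.
Bidding 42.2: Ben has the top bid, wins, and pays the second-highest bid 17.5. Payoff = 3.6 − 17.5 = -13.9.
Regret = truthful payoff − actual payoff = 0.0 − -13.9 = 13.9.

Regret: 13.9.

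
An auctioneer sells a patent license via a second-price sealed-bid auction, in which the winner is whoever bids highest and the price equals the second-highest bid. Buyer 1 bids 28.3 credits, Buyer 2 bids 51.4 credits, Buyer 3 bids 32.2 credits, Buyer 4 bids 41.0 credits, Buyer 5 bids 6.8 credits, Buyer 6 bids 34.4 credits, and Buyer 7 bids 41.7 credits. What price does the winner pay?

Price paid: 41.7 credits.

Bids in descending order: Buyer 2 51.4 credits > Buyer 7 41.7 credits > Buyer 4 41.0 credits > Buyer 6 34.4 credits > Buyer 3 32.2 credits > Buyer 1 28.3 credits > Buyer 5 6.8 credits.
Buyer 2 is the highest bidder, so Buyer 2 wins.
Under the second-price rule, the price is the second-highest bid: 41.7 credits.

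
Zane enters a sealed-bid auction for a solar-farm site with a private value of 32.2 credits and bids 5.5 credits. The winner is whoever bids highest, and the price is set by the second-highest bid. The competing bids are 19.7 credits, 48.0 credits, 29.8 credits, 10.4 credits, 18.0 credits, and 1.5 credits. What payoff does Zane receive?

Payoff = 0.0 credits.

Highest competing bid: 48.0 credits.
Zane's bid 5.5 credits is not the highest, so Zane loses, pays nothing, and earns zero payoff.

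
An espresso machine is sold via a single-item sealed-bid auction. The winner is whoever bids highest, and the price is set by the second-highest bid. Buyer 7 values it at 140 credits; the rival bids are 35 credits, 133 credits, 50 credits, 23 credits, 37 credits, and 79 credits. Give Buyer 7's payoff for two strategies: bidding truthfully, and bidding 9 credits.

Truthful: 7 credits; alternative: 0 credits.

The highest competing bid is 133 credits.
Bidding truthfully at 140 credits: Buyer 7 has the top bid, wins, and pays the second-highest bid 133 credits. Payoff = 140 credits − 133 credits = 7 credits.
Bidding 9 credits: the top bid is 133 credits (a rival), so Buyer 7 loses. Payoff = 0 credits.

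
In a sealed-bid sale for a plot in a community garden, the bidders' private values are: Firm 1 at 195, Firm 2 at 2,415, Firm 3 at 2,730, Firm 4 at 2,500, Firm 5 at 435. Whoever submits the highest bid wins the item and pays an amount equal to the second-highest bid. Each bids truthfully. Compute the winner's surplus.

Sorted high to low: Firm 3 2,730, then Firm 4 2,500, then Firm 2 2,415, then Firm 5 435, then Firm 1 195.
Firm 3 wins with the top bid and pays the second-highest, 2,500.
Surplus = 2,730 − 2,500 = 230.

Surplus = 230.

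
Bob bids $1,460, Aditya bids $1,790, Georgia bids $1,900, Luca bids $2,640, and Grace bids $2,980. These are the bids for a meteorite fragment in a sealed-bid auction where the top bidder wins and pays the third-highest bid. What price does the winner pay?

The winner pays $1,900.

Sorted high to low: Grace $2,980 > Luca $2,640 > Georgia $1,900 > Aditya $1,790 > Bob $1,460.
Grace is the highest bidder, so Grace wins.
Under the third-price rule, the price is the third-highest bid: $1,900.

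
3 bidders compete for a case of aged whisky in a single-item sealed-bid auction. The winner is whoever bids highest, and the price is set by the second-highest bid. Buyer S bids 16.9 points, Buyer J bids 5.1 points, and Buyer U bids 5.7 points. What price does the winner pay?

Price paid: 5.7 points.

Ordered from highest: Buyer S 16.9 points; Buyer U 5.7 points; Buyer J 5.1 points.
Buyer S has the highest bid, so Buyer S wins.
The second-highest bid is 5.7 points, so that is what Buyer S pays.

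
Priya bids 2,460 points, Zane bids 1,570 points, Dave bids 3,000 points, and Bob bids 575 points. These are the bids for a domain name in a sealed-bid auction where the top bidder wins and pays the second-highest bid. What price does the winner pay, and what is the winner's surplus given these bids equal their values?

Price 2,460 points; surplus 540 points.

Ranking the bids: Dave 3,000 points > Priya 2,460 points > Zane 1,570 points > Bob 575 points.
Dave is the highest bidder, so Dave wins.
Under the second-price rule, the price is the second-highest bid: 2,460 points.
Surplus = 3,000 points − 2,460 points = 540 points.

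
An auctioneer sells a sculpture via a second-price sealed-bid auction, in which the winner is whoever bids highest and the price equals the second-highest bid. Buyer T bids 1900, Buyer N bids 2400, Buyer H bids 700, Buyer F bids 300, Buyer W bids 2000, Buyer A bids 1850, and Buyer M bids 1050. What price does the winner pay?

Sorted high to low: Buyer N 2400 > Buyer W 2000 > Buyer T 1900 > Buyer A 1850 > Buyer M 1050 > Buyer H 700 > Buyer F 300.
Buyer N is the highest bidder, so Buyer N wins.
Under the second-price rule, the price is the second-highest bid: 2000.

Price paid: 2000.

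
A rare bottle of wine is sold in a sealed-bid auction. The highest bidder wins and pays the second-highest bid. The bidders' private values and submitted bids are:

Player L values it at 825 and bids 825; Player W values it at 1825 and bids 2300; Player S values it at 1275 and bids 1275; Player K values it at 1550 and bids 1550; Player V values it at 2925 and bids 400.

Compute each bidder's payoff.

Sorted high to low: Player W 2300 > Player K 1550 > Player S 1275 > Player L 825 > Player V 400.
Player W has the top bid and wins; the price is the second-highest bid, 1550.
Player W's payoff = 1825 − 1550 = 275. All other bidders lose, so their payoff is 0.

Player L 0, Player W 275, Player S 0, Player K 0, Player V 0.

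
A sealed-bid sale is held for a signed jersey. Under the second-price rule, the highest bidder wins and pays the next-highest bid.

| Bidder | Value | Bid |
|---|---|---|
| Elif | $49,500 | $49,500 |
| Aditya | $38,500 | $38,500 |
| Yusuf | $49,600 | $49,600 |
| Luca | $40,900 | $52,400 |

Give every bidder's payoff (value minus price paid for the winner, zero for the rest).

Elif $0, Aditya $0, Yusuf $0, Luca -$8,700.

Bids in descending order: Luca $52,400 > Yusuf $49,600 > Elif $49,500 > Aditya $38,500.
Luca has the top bid and wins; the price is the second-highest bid, $49,600.
Luca's payoff = $40,900 − $49,600 = -$8,700. All other bidders lose, so their payoff is 0.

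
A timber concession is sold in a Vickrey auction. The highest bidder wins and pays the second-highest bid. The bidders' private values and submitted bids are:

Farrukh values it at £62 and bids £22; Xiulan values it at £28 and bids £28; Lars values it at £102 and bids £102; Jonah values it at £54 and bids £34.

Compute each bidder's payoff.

Sorted high to low: Lars £102, then Jonah £34, then Xiulan £28, then Farrukh £22.
Lars has the top bid and wins; the price is the second-highest bid, £34.
Lars's payoff = £102 − £34 = £68. All other bidders lose, so their payoff is 0.

Payoffs: Farrukh £0, Xiulan £0, Lars £68, Jonah £0.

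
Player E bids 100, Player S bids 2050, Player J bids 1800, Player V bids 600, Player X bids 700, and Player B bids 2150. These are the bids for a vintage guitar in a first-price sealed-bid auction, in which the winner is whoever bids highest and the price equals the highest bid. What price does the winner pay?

The winner pays 2150.

Sorted high to low: Player B 2150; Player S 2050; Player J 1800; Player X 700; Player V 600; Player E 100.
Player B is the highest bidder, so Player B wins.
Under the first-price rule, the price is the highest bid: 2150.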